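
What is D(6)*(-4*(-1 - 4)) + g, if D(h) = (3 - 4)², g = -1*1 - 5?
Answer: 14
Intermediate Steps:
g = -6 (g = -1 - 5 = -6)
D(h) = 1 (D(h) = (-1)² = 1)
D(6)*(-4*(-1 - 4)) + g = 1*(-4*(-1 - 4)) - 6 = 1*(-4*(-5)) - 6 = 1*20 - 6 = 20 - 6 = 14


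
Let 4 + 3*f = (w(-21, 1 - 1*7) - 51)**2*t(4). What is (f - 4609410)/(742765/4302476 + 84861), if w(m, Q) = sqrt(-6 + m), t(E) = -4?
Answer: -59539943200280/1095339475803 + 1755410208*I*sqrt(3)/365113158601 ≈ -54.358 + 0.0083274*I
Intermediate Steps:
f = -4/3 - 4*(-51 + 3*I*sqrt(3))**2/3 (f = -4/3 + ((sqrt(-6 - 21) - 51)**2*(-4))/3 = -4/3 + ((sqrt(-27) - 51)**2*(-4))/3 = -4/3 + ((3*I*sqrt(3) - 51)**2*(-4))/3 = -4/3 + ((-51 + 3*I*sqrt(3))**2*(-4))/3 = -4/3 + (-4*(-51 + 3*I*sqrt(3))**2)/3 = -4/3 - 4*(-51 + 3*I*sqrt(3))**2/3 ≈ -3433.3 + 706.68*I)
(f - 4609410)/(742765/4302476 + 84861) = ((-10300/3 + 408*I*sqrt(3)) - 4609410)/(742765/4302476 + 84861) = (-13838530/3 + 408*I*sqrt(3))/(742765*(1/4302476) + 84861) = (-13838530/3 + 408*I*sqrt(3))/(742765/4302476 + 84861) = (-13838530/3 + 408*I*sqrt(3))/(365113158601/4302476) = (-13838530/3 + 408*I*sqrt(3))*(4302476/365113158601) = -59539943200280/1095339475803 + 1755410208*I*sqrt(3)/365113158601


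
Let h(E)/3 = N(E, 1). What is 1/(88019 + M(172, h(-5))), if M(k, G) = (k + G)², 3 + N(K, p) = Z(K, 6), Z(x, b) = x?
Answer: 1/109923 ≈ 9.0973e-6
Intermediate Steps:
N(K, p) = -3 + K
h(E) = -9 + 3*E (h(E) = 3*(-3 + E) = -9 + 3*E)
M(k, G) = (G + k)²
1/(88019 + M(172, h(-5))) = 1/(88019 + ((-9 + 3*(-5)) + 172)²) = 1/(88019 + ((-9 - 15) + 172)²) = 1/(88019 + (-24 + 172)²) = 1/(88019 + 148²) = 1/(88019 + 21904) = 1/109923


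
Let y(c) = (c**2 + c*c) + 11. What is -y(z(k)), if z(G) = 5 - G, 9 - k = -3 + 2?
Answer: -61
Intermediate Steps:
k = 10 (k = 9 - (-3 + 2) = 9 - 1*(-1) = 9 + 1 = 10)
y(c) = 11 + 2*c**2 (y(c) = (c**2 + c**2) + 11 = 2*c**2 + 11 = 11 + 2*c**2)
-y(z(k)) = -(11 + 2*(5 - 1*10)**2) = -(11 + 2*(5 - 10)**2) = -(11 + 2*(-5)**2) = -(11 + 2*25) = -(11 + 50) = -1*61 = -61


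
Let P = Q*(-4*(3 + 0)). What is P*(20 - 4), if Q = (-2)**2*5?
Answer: -3840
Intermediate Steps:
Q = 20 (Q = 4*5 = 20)
P = -240 (P = 20*(-4*(3 + 0)) = 20*(-4*3) = 20*(-12) = -240)
P*(20 - 4) = -240*(20 - 4) = -240*16 = -3840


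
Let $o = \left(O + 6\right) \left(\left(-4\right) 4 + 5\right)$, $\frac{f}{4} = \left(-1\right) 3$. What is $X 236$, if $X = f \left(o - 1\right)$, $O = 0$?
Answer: $189744$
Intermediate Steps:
$f = -12$ ($f = 4 \left(\left(-1\right) 3\right) = 4 \left(-3\right) = -12$)
$o = -66$ ($o = \left(0 + 6\right) \left(\left(-4\right) 4 + 5\right) = 6 \left(-16 + 5\right) = 6 \left(-11\right) = -66$)
$X = 804$ ($X = - 12 \left(-66 - 1\right) = \left(-12\right) \left(-67\right) = 804$)
$X 236 = 804 \cdot 236 = 189744$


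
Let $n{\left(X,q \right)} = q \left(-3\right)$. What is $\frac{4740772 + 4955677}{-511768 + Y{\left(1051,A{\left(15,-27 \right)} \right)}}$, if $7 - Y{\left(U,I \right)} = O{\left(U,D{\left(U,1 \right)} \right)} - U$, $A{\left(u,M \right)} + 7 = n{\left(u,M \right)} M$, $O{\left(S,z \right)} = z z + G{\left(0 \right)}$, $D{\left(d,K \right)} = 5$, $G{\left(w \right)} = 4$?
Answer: $- \frac{9696449}{510739} \approx -18.985$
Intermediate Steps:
$n{\left(X,q \right)} = - 3 q$
$O{\left(S,z \right)} = 4 + z^{2}$ ($O{\left(S,z \right)} = z z + 4 = z^{2} + 4 = 4 + z^{2}$)
$A{\left(u,M \right)} = -7 - 3 M^{2}$ ($A{\left(u,M \right)} = -7 + - 3 M M = -7 - 3 M^{2}$)
$Y{\left(U,I \right)} = -22 + U$ ($Y{\left(U,I \right)} = 7 - \left(\left(4 + 5^{2}\right) - U\right) = 7 - \left(\left(4 + 25\right) - U\right) = 7 - \left(29 - U\right) = 7 + \left(-29 + U\right) = -22 + U$)
$\frac{4740772 + 4955677}{-511768 + Y{\left(1051,A{\left(15,-27 \right)} \right)}} = \frac{4740772 + 4955677}{-511768 + \left(-22 + 1051\right)} = \frac{9696449}{-511768 + 1029} = \frac{9696449}{-510739} = 9696449 \left(- \frac{1}{510739}\right) = - \frac{9696449}{510739}$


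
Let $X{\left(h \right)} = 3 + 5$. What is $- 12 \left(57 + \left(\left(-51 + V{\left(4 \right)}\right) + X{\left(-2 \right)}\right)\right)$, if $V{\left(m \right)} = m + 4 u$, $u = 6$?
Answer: $-504$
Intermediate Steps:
$X{\left(h \right)} = 8$
$V{\left(m \right)} = 24 + m$ ($V{\left(m \right)} = m + 4 \cdot 6 = m + 24 = 24 + m$)
$- 12 \left(57 + \left(\left(-51 + V{\left(4 \right)}\right) + X{\left(-2 \right)}\right)\right) = - 12 \left(57 + \left(\left(-51 + \left(24 + 4\right)\right) + 8\right)\right) = - 12 \left(57 + \left(\left(-51 + 28\right) + 8\right)\right) = - 12 \left(57 + \left(-23 + 8\right)\right) = - 12 \left(57 - 15\right) = \left(-12\right) 42 = -504$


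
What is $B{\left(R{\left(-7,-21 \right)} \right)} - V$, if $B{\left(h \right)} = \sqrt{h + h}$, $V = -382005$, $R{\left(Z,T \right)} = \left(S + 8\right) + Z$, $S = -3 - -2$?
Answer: $382005$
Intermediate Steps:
$S = -1$ ($S = -3 + 2 = -1$)
$R{\left(Z,T \right)} = 7 + Z$ ($R{\left(Z,T \right)} = \left(-1 + 8\right) + Z = 7 + Z$)
$B{\left(h \right)} = \sqrt{2} \sqrt{h}$ ($B{\left(h \right)} = \sqrt{2 h} = \sqrt{2} \sqrt{h}$)
$B{\left(R{\left(-7,-21 \right)} \right)} - V = \sqrt{2} \sqrt{7 - 7} - -382005 = \sqrt{2} \sqrt{0} + 382005 = \sqrt{2} \cdot 0 + 382005 = 0 + 382005 = 382005$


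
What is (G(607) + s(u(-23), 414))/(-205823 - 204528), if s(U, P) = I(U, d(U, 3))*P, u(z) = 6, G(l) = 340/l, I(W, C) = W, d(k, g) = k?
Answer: -1508128/249083057 ≈ -0.0060547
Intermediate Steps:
s(U, P) = P*U (s(U, P) = U*P = P*U)
(G(607) + s(u(-23), 414))/(-205823 - 204528) = (340/607 + 414*6)/(-205823 - 204528) = (340*(1/607) + 2484)/(-410351) = (340/607 + 2484)*(-1/410351) = (1508128/607)*(-1/410351) = -1508128/249083057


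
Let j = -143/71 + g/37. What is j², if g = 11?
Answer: 20340100/6901129 ≈ 2.9474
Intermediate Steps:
j = -4510/2627 (j = -143/71 + 11/37 = -4510/2627 ≈ -1.7168)
j² = (-4510/2627)² = 20340100/6901129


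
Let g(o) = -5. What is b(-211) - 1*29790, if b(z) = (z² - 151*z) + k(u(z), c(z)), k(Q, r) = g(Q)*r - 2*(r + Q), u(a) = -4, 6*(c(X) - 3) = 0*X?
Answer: 46579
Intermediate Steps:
c(X) = 3 (c(X) = 3 + (0*X)/6 = 3 + (⅙)*0 = 3 + 0 = 3)
k(Q, r) = -7*r - 2*Q (k(Q, r) = -5*r - 2*(r + Q) = -5*r - 2*(Q + r) = -5*r + (-2*Q - 2*r) = -7*r - 2*Q)
b(z) = -13 + z² - 151*z (b(z) = (z² - 151*z) + (-7*3 - 2*(-4)) = (z² - 151*z) + (-21 + 8) = (z² - 151*z) - 13 = -13 + z² - 151*z)
b(-211) - 1*29790 = (-13 + (-211)² - 151*(-211)) - 1*29790 = (-13 + 44521 + 31861) - 29790 = 76369 - 29790 = 46579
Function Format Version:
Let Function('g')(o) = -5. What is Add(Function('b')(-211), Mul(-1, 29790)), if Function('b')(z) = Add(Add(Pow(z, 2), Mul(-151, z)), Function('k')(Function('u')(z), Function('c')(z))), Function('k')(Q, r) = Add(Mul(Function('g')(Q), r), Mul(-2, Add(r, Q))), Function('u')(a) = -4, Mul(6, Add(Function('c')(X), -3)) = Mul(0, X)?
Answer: 46579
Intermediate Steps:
Function('c')(X) = 3 (Function('c')(X) = Add(3, Mul(Rational(1, 6), Mul(0, X))) = Add(3, Mul(Rational(1, 6), 0)) = Add(3, 0) = 3)
Function('k')(Q, r) = Add(Mul(-7, r), Mul(-2, Q)) (Function('k')(Q, r) = Add(Mul(-5, r), Mul(-2, Add(r, Q))) = Add(Mul(-5, r), Mul(-2, Add(Q, r))) = Add(Mul(-5, r), Add(Mul(-2, Q), Mul(-2, r))) = Add(Mul(-7, r), Mul(-2, Q)))
Function('b')(z) = Add(-13, Pow(z, 2), Mul(-151, z)) (Function('b')(z) = Add(Add(Pow(z, 2), Mul(-151, z)), Add(Mul(-7, 3), Mul(-2, -4))) = Add(Add(Pow(z, 2), Mul(-151, z)), Add(-21, 8)) = Add(Add(Pow(z, 2), Mul(-151, z)), -13) = Add(-13, Pow(z, 2), Mul(-151, z)))
Add(Function('b')(-211), Mul(-1, 29790)) = Add(Add(-13, Pow(-211, 2), Mul(-151, -211)), Mul(-1, 29790)) = Add(Add(-13, 44521, 31861), -29790) = Add(76369, -29790) = 46579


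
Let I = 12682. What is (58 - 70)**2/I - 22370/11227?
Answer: -141039826/71190407 ≈ -1.9812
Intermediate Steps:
(58 - 70)**2/I - 22370/11227 = (58 - 70)**2/12682 - 22370/11227 = (-12)**2*(1/12682) - 22370*1/11227 = 144*(1/12682) - 22370/11227 = 72/6341 - 22370/11227 = -141039826/71190407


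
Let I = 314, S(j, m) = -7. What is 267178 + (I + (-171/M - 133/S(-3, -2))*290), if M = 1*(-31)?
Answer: 8512652/31 ≈ 2.7460e+5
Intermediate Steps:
M = -31
267178 + (I + (-171/M - 133/S(-3, -2))*290) = 267178 + (314 + (-171/(-31) - 133/(-7))*290) = 267178 + (314 + (-171*(-1/31) - 133*(-⅐))*290) = 267178 + (314 + (171/31 + 19)*290) = 267178 + (314 + (760/31)*290) = 267178 + (314 + 220400/31) = 267178 + 230134/31 = 8512652/31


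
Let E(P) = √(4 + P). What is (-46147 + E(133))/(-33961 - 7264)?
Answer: 46147/41225 - √137/41225 ≈ 1.1191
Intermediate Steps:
(-46147 + E(133))/(-33961 - 7264) = (-46147 + √(4 + 133))/(-33961 - 7264) = (-46147 + √137)/(-41225) = (-46147 + √137)*(-1/41225) = 46147/41225 - √137/41225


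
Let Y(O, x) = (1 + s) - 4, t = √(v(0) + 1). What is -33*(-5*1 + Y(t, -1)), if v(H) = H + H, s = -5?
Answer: 429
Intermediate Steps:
v(H) = 2*H
t = 1 (t = √(2*0 + 1) = √(0 + 1) = √1 = 1)
Y(O, x) = -8 (Y(O, x) = (1 - 5) - 4 = -4 - 4 = -8)
-33*(-5*1 + Y(t, -1)) = -33*(-5*1 - 8) = -33*(-5 - 8) = -33*(-13) = 429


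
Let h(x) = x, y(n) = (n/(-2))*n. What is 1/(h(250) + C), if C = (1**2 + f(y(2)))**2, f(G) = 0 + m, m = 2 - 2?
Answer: 1/251 ≈ 0.0039841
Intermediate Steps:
y(n) = -n**2/2 (y(n) = (n*(-1/2))*n = (-n/2)*n = -n**2/2)
m = 0
f(G) = 0 (f(G) = 0 + 0 = 0)
C = 1 (C = (1**2 + 0)**2 = (1 + 0)**2 = 1**2 = 1)
1/(h(250) + C) = 1/(250 + 1) = 1/251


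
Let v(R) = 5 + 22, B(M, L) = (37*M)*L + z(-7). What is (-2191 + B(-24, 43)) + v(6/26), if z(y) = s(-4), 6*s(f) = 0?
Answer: -40348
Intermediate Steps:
s(f) = 0 (s(f) = (⅙)*0 = 0)
z(y) = 0
B(M, L) = 37*L*M (B(M, L) = (37*M)*L + 0 = 37*L*M + 0 = 37*L*M)
v(R) = 27
(-2191 + B(-24, 43)) + v(6/26) = (-2191 + 37*43*(-24)) + 27 = (-2191 - 38184) + 27 = -40375 + 27 = -40348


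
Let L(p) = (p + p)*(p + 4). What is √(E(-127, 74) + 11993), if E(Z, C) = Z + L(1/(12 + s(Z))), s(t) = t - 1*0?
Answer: 2*√39231733/115 ≈ 108.93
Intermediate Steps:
s(t) = t (s(t) = t + 0 = t)
L(p) = 2*p*(4 + p) (L(p) = (2*p)*(4 + p) = 2*p*(4 + p))
E(Z, C) = Z + 2*(4 + 1/(12 + Z))/(12 + Z)
√(E(-127, 74) + 11993) = √((98 + 8*(-127) - 127*(12 - 127)²)/(12 - 127)² + 11993) = √((98 - 1016 - 127*(-115)²)/(-115)² + 11993) = √((98 - 1016 - 127*13225)/13225 + 11993) = √((98 - 1016 - 1679575)/13225 + 11993) = √((1/13225)*(-1680493) + 11993) = √(-1680493/13225 + 11993) = √(156926932/13225) = 2*√39231733/115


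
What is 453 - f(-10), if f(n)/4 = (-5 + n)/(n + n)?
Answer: 450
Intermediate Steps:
f(n) = 2*(-5 + n)/n (f(n) = 4*((-5 + n)/(n + n)) = 4*((-5 + n)/((2*n))) = 4*((-5 + n)*(1/(2*n))) = 4*((-5 + n)/(2*n)) = 2*(-5 + n)/n)
453 - f(-10) = 453 - (2 - 10/(-10)) = 453 - (2 - 10*(-⅒)) = 453 - (2 + 1) = 453 - 1*3 = 453 - 3 = 450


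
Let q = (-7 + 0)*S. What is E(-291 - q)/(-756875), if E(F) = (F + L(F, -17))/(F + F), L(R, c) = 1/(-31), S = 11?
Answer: -1327/2008443500 ≈ -6.6071e-7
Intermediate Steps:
q = -77 (q = (-7 + 0)*11 = -7*11 = -77)
L(R, c) = -1/31
E(F) = (-1/31 + F)/(2*F) (E(F) = (F - 1/31)/(F + F) = (-1/31 + F)/((2*F)) = (-1/31 + F)*(1/(2*F)) = (-1/31 + F)/(2*F))
E(-291 - q)/(-756875) = ((-1 + 31*(-291 - 1*(-77)))/(62*(-291 - 1*(-77))))/(-756875) = ((-1 + 31*(-291 + 77))/(62*(-291 + 77)))*(-1/756875) = ((1/62)*(-1 + 31*(-214))/(-214))*(-1/756875) = ((1/62)*(-1/214)*(-1 - 6634))*(-1/756875) = ((1/62)*(-1/214)*(-6635))*(-1/756875) = (6635/13268)*(-1/756875) = -1327/2008443500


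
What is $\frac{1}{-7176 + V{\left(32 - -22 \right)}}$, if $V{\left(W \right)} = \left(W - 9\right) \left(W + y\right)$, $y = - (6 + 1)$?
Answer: $- \frac{1}{5061} \approx -0.00019759$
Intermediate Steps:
$y = -7$ ($y = \left(-1\right) 7 = -7$)
$V{\left(W \right)} = \left(-9 + W\right) \left(-7 + W\right)$ ($V{\left(W \right)} = \left(W - 9\right) \left(W - 7\right) = \left(-9 + W\right) \left(-7 + W\right)$)
$\frac{1}{-7176 + V{\left(32 - -22 \right)}} = \frac{1}{-7176 + \left(63 + \left(32 - -22\right)^{2} - 16 \left(32 - -22\right)\right)} = \frac{1}{-7176 + \left(63 + \left(32 + 22\right)^{2} - 16 \left(32 + 22\right)\right)} = \frac{1}{-7176 + \left(63 + 54^{2} - 864\right)} = \frac{1}{-7176 + \left(63 + 2916 - 864\right)} = \frac{1}{-7176 + 2115} = \frac{1}{-5061} = - \frac{1}{5061}$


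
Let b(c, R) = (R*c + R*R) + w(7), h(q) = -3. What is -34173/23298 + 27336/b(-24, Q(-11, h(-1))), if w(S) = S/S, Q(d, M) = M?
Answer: 105678657/318406 ≈ 331.90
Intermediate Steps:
w(S) = 1
b(c, R) = 1 + R² + R*c (b(c, R) = (R*c + R*R) + 1 = (R*c + R²) + 1 = (R² + R*c) + 1 = 1 + R² + R*c)
-34173/23298 + 27336/b(-24, Q(-11, h(-1))) = -34173/23298 + 27336/(1 + (-3)² - 3*(-24)) = -34173*1/23298 + 27336/(1 + 9 + 72) = -11391/7766 + 27336/82 = -11391/7766 + 27336*(1/82) = -11391/7766 + 13668/41 = 105678657/318406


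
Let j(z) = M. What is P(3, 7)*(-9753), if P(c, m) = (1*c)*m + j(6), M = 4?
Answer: -243825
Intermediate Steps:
j(z) = 4
P(c, m) = 4 + c*m (P(c, m) = (1*c)*m + 4 = c*m + 4 = 4 + c*m)
P(3, 7)*(-9753) = (4 + 3*7)*(-9753) = (4 + 21)*(-9753) = 25*(-9753) = -243825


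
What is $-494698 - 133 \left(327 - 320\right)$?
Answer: $-495629$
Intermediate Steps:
$-494698 - 133 \left(327 - 320\right) = -494698 - 133 \cdot 7 = -494698 - 931 = -495629$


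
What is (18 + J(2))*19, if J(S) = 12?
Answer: 570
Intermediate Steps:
(18 + J(2))*19 = (18 + 12)*19 = 30*19 = 570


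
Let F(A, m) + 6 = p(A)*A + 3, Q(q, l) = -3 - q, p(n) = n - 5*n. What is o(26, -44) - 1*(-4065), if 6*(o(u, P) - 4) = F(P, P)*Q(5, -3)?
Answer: 43195/3 ≈ 14398.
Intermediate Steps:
p(n) = -4*n
F(A, m) = -3 - 4*A² (F(A, m) = -6 + ((-4*A)*A + 3) = -6 + (-4*A² + 3) = -6 + (3 - 4*A²) = -3 - 4*A²)
o(u, P) = 8 + 16*P²/3 (o(u, P) = 4 + ((-3 - 4*P²)*(-3 - 1*5))/6 = 4 + ((-3 - 4*P²)*(-3 - 5))/6 = 4 + ((-3 - 4*P²)*(-8))/6 = 4 + (24 + 32*P²)/6 = 4 + (4 + 16*P²/3) = 8 + 16*P²/3)
o(26, -44) - 1*(-4065) = (8 + (16/3)*(-44)²) - 1*(-4065) = (8 + (16/3)*1936) + 4065 = (8 + 30976/3) + 4065 = 31000/3 + 4065 = 43195/3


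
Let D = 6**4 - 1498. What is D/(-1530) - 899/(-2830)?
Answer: 194713/432990 ≈ 0.44969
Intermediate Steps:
D = -202 (D = 1296 - 1498 = -202)
D/(-1530) - 899/(-2830) = -202/(-1530) - 899/(-2830) = -202*(-1/1530) - 899*(-1/2830) = 101/765 + 899/2830 = 194713/432990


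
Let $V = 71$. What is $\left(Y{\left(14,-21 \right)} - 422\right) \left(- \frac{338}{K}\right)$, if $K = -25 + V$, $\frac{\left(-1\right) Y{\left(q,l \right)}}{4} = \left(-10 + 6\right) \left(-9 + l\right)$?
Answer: $\frac{152438}{23} \approx 6627.7$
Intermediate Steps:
$Y{\left(q,l \right)} = -144 + 16 l$ ($Y{\left(q,l \right)} = - 4 \left(-10 + 6\right) \left(-9 + l\right) = - 4 \left(- 4 \left(-9 + l\right)\right) = - 4 \left(36 - 4 l\right) = -144 + 16 l$)
$K = 46$ ($K = -25 + 71 = 46$)
$\left(Y{\left(14,-21 \right)} - 422\right) \left(- \frac{338}{K}\right) = \left(\left(-144 + 16 \left(-21\right)\right) - 422\right) \left(- \frac{338}{46}\right) = \left(\left(-144 - 336\right) - 422\right) \left(\left(-338\right) \frac{1}{46}\right) = \left(-480 - 422\right) \left(- \frac{169}{23}\right) = \left(-902\right) \left(- \frac{169}{23}\right) = \frac{152438}{23}$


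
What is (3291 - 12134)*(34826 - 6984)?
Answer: -246206806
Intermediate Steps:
(3291 - 12134)*(34826 - 6984) = -8843*27842 = -246206806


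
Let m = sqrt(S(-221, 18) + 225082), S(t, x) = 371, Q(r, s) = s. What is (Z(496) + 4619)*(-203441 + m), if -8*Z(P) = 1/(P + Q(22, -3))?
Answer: -3706152849735/3944 + 18217335*sqrt(225453)/3944 ≈ -9.3750e+8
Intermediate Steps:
Z(P) = -1/(8*(-3 + P)) (Z(P) = -1/(8*(P - 3)) = -1/(8*(-3 + P)))
m = sqrt(225453) (m = sqrt(371 + 225082) = sqrt(225453) ≈ 474.82)
(Z(496) + 4619)*(-203441 + m) = (-1/(-24 + 8*496) + 4619)*(-203441 + sqrt(225453)) = (-1/(-24 + 3968) + 4619)*(-203441 + sqrt(225453)) = (-1/3944 + 4619)*(-203441 + sqrt(225453)) = 18217335*(-203441 + sqrt(225453))/3944 = -3706152849735/3944 + 18217335*sqrt(225453)/3944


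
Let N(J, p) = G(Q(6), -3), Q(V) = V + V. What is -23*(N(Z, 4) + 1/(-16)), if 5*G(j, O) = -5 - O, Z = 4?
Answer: 851/80 ≈ 10.637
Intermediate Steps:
Q(V) = 2*V
G(j, O) = -1 - O/5 (G(j, O) = (-5 - O)/5 = -1 - O/5)
N(J, p) = -2/5 (N(J, p) = -1 - 1/5*(-3) = -1 + 3/5 = -2/5)
-23*(N(Z, 4) + 1/(-16)) = -23*(-2/5 + 1/(-16)) = -23*(-2/5 - 1/16) = -23*(-37/80) = 851/80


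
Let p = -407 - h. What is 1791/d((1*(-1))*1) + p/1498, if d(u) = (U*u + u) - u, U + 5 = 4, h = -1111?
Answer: 1341811/749 ≈ 1791.5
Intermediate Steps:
U = -1 (U = -5 + 4 = -1)
d(u) = -u (d(u) = (-u + u) - u = 0 - u = -u)
p = 704 (p = -407 - 1*(-1111) = -407 + 1111 = 704)
1791/d((1*(-1))*1) + p/1498 = 1791/((-1*(-1))) + 704/1498 = 1791/((-(-1))) + 704*(1/1498) = 1791/((-1*(-1))) + 352/749 = 1791/1 + 352/749 = 1791*1 + 352/749 = 1791 + 352/749 = 1341811/749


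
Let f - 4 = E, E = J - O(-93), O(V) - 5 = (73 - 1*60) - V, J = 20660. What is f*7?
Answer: 143871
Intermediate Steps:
O(V) = 18 - V (O(V) = 5 + ((73 - 1*60) - V) = 5 + ((73 - 60) - V) = 5 + (13 - V) = 18 - V)
E = 20549 (E = 20660 - (18 - 1*(-93)) = 20660 - (18 + 93) = 20660 - 1*111 = 20660 - 111 = 20549)
f = 20553 (f = 4 + 20549 = 20553)
f*7 = 20553*7 = 143871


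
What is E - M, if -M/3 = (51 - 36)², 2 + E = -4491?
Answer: -3818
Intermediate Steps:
E = -4493 (E = -2 - 4491 = -4493)
M = -675 (M = -3*(51 - 36)² = -3*15² = -3*225 = -675)
E - M = -4493 - 1*(-675) = -4493 + 675 = -3818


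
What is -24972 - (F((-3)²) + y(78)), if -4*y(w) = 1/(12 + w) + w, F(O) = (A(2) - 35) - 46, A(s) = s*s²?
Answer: -8956619/360 ≈ -24880.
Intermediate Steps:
A(s) = s³
F(O) = -73 (F(O) = (2³ - 35) - 46 = (8 - 35) - 46 = -27 - 46 = -73)
y(w) = -w/4 - 1/(4*(12 + w)) (y(w) = -(1/(12 + w) + w)/4 = -(w + 1/(12 + w))/4 = -w/4 - 1/(4*(12 + w)))
-24972 - (F((-3)²) + y(78)) = -24972 - (-73 + (-1 - 1*78² - 12*78)/(4*(12 + 78))) = -24972 - (-73 + (¼)*(-1 - 1*6084 - 936)/90) = -24972 - (-73 + (¼)*(1/90)*(-1 - 6084 - 936)) = -24972 - (-73 + (¼)*(1/90)*(-7021)) = -24972 - (-73 - 7021/360) = -24972 - 1*(-33301/360) = -24972 + 33301/360 = -8956619/360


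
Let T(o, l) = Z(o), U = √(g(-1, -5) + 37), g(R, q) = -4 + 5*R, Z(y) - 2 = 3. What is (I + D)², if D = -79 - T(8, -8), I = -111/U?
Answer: 209889/28 + 1332*√7 ≈ 11020.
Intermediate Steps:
Z(y) = 5 (Z(y) = 2 + 3 = 5)
U = 2*√7 (U = √((-4 + 5*(-1)) + 37) = √((-4 - 5) + 37) = √(-9 + 37) = √28 = 2*√7 ≈ 5.2915)
T(o, l) = 5
I = -111*√7/14 ≈ -20.977
D = -84 (D = -79 - 1*5 = -79 - 5 = -84)
(I + D)² = (-111*√7/14 - 84)² = (-84 - 111*√7/14)²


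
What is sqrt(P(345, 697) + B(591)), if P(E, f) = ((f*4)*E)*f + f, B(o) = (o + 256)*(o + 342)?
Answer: 362*sqrt(5122) ≈ 25908.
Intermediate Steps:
B(o) = (256 + o)*(342 + o)
P(E, f) = f + 4*E*f**2 (P(E, f) = ((4*f)*E)*f + f = (4*E*f)*f + f = 4*E*f**2 + f = f + 4*E*f**2)
sqrt(P(345, 697) + B(591)) = sqrt(697*(1 + 4*345*697) + (87552 + 591**2 + 598*591)) = sqrt(697*(1 + 961860) + (87552 + 349281 + 353418)) = sqrt(697*961861 + 790251) = sqrt(670417117 + 790251) = sqrt(671207368) = 362*sqrt(5122)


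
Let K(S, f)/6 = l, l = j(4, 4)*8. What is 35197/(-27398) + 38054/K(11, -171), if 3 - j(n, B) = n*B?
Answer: -266141605/4274088 ≈ -62.269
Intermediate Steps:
j(n, B) = 3 - B*n (j(n, B) = 3 - n*B = 3 - B*n)
l = -104 (l = (3 - 1*4*4)*8 = (3 - 16)*8 = -13*8 = -104)
K(S, f) = -624 (K(S, f) = 6*(-104) = -624)
35197/(-27398) + 38054/K(11, -171) = 35197/(-27398) + 38054/(-624) = 35197*(-1/27398) + 38054*(-1/624) = -35197/27398 - 19027/312 = -266141605/4274088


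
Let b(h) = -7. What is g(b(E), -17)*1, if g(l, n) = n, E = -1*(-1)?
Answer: -17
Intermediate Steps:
E = 1
g(b(E), -17)*1 = -17*1 = -17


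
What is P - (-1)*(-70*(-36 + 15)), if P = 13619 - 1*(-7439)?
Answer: 22528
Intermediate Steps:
P = 21058 (P = 13619 + 7439 = 21058)
P - (-1)*(-70*(-36 + 15)) = 21058 - (-1)*(-70*(-36 + 15)) = 21058 - (-1)*(-70*(-21)) = 21058 - (-1)*1470 = 21058 - 1*(-1470) = 21058 + 1470 = 22528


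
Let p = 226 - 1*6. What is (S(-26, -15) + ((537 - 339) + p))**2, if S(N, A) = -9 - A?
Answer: 179776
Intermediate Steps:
p = 220 (p = 226 - 6 = 220)
(S(-26, -15) + ((537 - 339) + p))**2 = ((-9 - 1*(-15)) + ((537 - 339) + 220))**2 = ((-9 + 15) + (198 + 220))**2 = (6 + 418)**2 = 424**2 = 179776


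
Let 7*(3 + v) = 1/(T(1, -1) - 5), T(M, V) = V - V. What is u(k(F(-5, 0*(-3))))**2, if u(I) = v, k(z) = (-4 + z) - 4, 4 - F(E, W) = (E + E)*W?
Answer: 11236/1225 ≈ 9.1722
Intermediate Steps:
T(M, V) = 0
F(E, W) = 4 - 2*E*W (F(E, W) = 4 - (E + E)*W = 4 - 2*E*W)
v = -106/35 (v = -3 + 1/(7*(0 - 5)) = -3 + (1/7)/(-5) = -3 + (1/7)*(-1/5) = -3 - 1/35 = -106/35 ≈ -3.0286)
k(z) = -8 + z
u(I) = -106/35
u(k(F(-5, 0*(-3))))**2 = (-106/35)**2 = 11236/1225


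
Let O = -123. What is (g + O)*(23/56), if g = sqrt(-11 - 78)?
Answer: -2829/56 + 23*I*sqrt(89)/56 ≈ -50.518 + 3.8747*I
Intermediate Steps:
g = I*sqrt(89) (g = sqrt(-89) = I*sqrt(89) ≈ 9.434*I)
(g + O)*(23/56) = (I*sqrt(89) - 123)*(23/56) = (-123 + I*sqrt(89))*(23*(1/56)) = (-123 + I*sqrt(89))*(23/56) = -2829/56 + 23*I*sqrt(89)/56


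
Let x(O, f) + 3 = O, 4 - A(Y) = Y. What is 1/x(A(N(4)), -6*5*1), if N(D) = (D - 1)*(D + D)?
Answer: -1/23 ≈ -0.043478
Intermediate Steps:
N(D) = 2*D*(-1 + D) (N(D) = (-1 + D)*(2*D) = 2*D*(-1 + D))
A(Y) = 4 - Y
x(O, f) = -3 + O
1/x(A(N(4)), -6*5*1) = 1/(-3 + (4 - 2*4*(-1 + 4))) = 1/(-3 + (4 - 2*4*3)) = 1/(-3 + (4 - 1*24)) = 1/(-3 + (4 - 24)) = 1/(-3 - 20) = 1/(-23) = -1/23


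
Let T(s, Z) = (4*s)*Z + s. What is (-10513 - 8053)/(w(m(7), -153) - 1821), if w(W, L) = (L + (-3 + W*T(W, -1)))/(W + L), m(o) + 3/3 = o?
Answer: 909734/89141 ≈ 10.206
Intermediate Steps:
T(s, Z) = s + 4*Z*s (T(s, Z) = 4*Z*s + s = s + 4*Z*s)
m(o) = -1 + o
w(W, L) = (-3 + L - 3*W²)/(L + W) (w(W, L) = (L + (-3 + W*(W*(1 + 4*(-1)))))/(W + L) = (L + (-3 + W*(W*(1 - 4))))/(L + W) = (L + (-3 + W*(W*(-3))))/(L + W) = (L + (-3 + W*(-3*W)))/(L + W) = (L + (-3 - 3*W²))/(L + W) = (-3 + L - 3*W²)/(L + W))
(-10513 - 8053)/(w(m(7), -153) - 1821) = (-10513 - 8053)/((-3 - 153 - 3*(-1 + 7)²)/(-153 + (-1 + 7)) - 1821) = -18566/((-3 - 153 - 3*6²)/(-153 + 6) - 1821) = -18566/((-3 - 153 - 3*36)/(-147) - 1821) = -18566/(-(-3 - 153 - 108)/147 - 1821) = -18566/(-1/147*(-264) - 1821) = -18566/(88/49 - 1821) = -18566/(-89141/49) = -18566*(-49/89141) = 909734/89141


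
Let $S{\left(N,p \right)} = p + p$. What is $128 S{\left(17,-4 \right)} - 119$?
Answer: $-1143$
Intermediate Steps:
$S{\left(N,p \right)} = 2 p$
$128 S{\left(17,-4 \right)} - 119 = 128 \cdot 2 \left(-4\right) - 119 = 128 \left(-8\right) - 119 = -1024 - 119 = -1143$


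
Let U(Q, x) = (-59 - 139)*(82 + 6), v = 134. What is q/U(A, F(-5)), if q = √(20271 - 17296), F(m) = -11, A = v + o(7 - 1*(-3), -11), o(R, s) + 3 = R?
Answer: -5*√119/17424 ≈ -0.0031304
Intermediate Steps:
o(R, s) = -3 + R
A = 141 (A = 134 + (-3 + (7 - 1*(-3))) = 134 + (-3 + (7 + 3)) = 134 + (-3 + 10) = 134 + 7 = 141)
U(Q, x) = -17424 (U(Q, x) = -198*88 = -17424)
q = 5*√119 (q = √2975 = 5*√119 ≈ 54.544)
q/U(A, F(-5)) = (5*√119)/(-17424) = (5*√119)*(-1/17424) = -5*√119/17424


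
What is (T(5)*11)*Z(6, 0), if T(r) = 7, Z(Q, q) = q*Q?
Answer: 0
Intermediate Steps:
Z(Q, q) = Q*q
(T(5)*11)*Z(6, 0) = (7*11)*(6*0) = 77*0 = 0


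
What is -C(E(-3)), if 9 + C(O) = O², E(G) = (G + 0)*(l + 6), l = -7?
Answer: 0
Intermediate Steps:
E(G) = -G (E(G) = (G + 0)*(-7 + 6) = G*(-1) = -G)
C(O) = -9 + O²
-C(E(-3)) = -(-9 + (-1*(-3))²) = -(-9 + 3²) = -(-9 + 9) = -1*0 = 0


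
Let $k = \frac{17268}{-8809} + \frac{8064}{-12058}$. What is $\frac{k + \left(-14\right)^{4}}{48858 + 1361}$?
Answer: $\frac{2040113427116}{2667104021959} \approx 0.76492$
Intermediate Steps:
$k = - \frac{139626660}{53109461}$ ($k = 17268 \left(- \frac{1}{8809}\right) + 8064 \left(- \frac{1}{12058}\right) = - \frac{17268}{8809} - \frac{4032}{6029} = - \frac{139626660}{53109461} \approx -2.629$)
$\frac{k + \left(-14\right)^{4}}{48858 + 1361} = \frac{- \frac{139626660}{53109461} + \left(-14\right)^{4}}{48858 + 1361} = \frac{- \frac{139626660}{53109461} + 38416}{50219} = \frac{2040113427116}{53109461} \cdot \frac{1}{50219} = \frac{2040113427116}{2667104021959}$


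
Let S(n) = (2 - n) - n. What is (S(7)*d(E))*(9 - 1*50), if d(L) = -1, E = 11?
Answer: -492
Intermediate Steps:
S(n) = 2 - 2*n
(S(7)*d(E))*(9 - 1*50) = ((2 - 2*7)*(-1))*(9 - 1*50) = ((2 - 14)*(-1))*(9 - 50) = -12*(-1)*(-41) = 12*(-41) = -492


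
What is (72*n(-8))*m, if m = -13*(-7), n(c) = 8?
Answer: 52416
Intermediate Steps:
m = 91
(72*n(-8))*m = (72*8)*91 = 576*91 = 52416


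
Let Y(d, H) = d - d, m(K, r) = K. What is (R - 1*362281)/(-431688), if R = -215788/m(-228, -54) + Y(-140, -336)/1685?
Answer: 10298035/12303108 ≈ 0.83703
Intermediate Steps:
Y(d, H) = 0
R = 53947/57 (R = -215788/(-228) + 0/1685 = -215788*(-1/228) + 0*(1/1685) = 53947/57 + 0 = 53947/57 ≈ 946.44)
(R - 1*362281)/(-431688) = (53947/57 - 1*362281)/(-431688) = (53947/57 - 362281)*(-1/431688) = -20596070/57*(-1/431688) = 10298035/12303108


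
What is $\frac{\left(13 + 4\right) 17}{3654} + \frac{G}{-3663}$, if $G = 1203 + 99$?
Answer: $- \frac{410989}{1487178} \approx -0.27635$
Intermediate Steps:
$G = 1302$
$\frac{\left(13 + 4\right) 17}{3654} + \frac{G}{-3663} = \frac{\left(13 + 4\right) 17}{3654} + \frac{1302}{-3663} = 17 \cdot 17 \cdot \frac{1}{3654} + 1302 \left(- \frac{1}{3663}\right) = 289 \cdot \frac{1}{3654} - \frac{434}{1221} = \frac{289}{3654} - \frac{434}{1221} = - \frac{410989}{1487178}$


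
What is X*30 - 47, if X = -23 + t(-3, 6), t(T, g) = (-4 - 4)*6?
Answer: -2177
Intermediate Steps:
t(T, g) = -48 (t(T, g) = -8*6 = -48)
X = -71 (X = -23 - 48 = -71)
X*30 - 47 = -71*30 - 47 = -2130 - 47 = -2177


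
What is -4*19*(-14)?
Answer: 1064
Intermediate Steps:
-4*19*(-14) = -76*(-14) = 1064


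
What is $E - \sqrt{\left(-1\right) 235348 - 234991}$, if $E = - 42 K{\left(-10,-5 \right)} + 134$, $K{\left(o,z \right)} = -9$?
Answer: $512 - i \sqrt{470339} \approx 512.0 - 685.81 i$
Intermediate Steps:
$E = 512$ ($E = \left(-42\right) \left(-9\right) + 134 = 378 + 134 = 512$)
$E - \sqrt{\left(-1\right) 235348 - 234991} = 512 - \sqrt{\left(-1\right) 235348 - 234991} = 512 - \sqrt{-235348 - 234991} = 512 - \sqrt{-470339} = 512 - i \sqrt{470339}$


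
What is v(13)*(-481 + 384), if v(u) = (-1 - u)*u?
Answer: 17654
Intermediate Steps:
v(u) = u*(-1 - u)
v(13)*(-481 + 384) = (-1*13*(1 + 13))*(-481 + 384) = -1*13*14*(-97) = -182*(-97) = 17654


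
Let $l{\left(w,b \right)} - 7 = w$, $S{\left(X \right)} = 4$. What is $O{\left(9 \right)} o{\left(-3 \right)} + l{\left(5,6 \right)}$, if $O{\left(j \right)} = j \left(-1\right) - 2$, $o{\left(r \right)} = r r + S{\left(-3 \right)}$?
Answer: $-131$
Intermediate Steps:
$l{\left(w,b \right)} = 7 + w$
$o{\left(r \right)} = 4 + r^{2}$ ($o{\left(r \right)} = r r + 4 = r^{2} + 4 = 4 + r^{2}$)
$O{\left(j \right)} = -2 - j$ ($O{\left(j \right)} = - j - 2 = -2 - j$)
$O{\left(9 \right)} o{\left(-3 \right)} + l{\left(5,6 \right)} = \left(-2 - 9\right) \left(4 + \left(-3\right)^{2}\right) + \left(7 + 5\right) = \left(-2 - 9\right) \left(4 + 9\right) + 12 = \left(-11\right) 13 + 12 = -143 + 12 = -131$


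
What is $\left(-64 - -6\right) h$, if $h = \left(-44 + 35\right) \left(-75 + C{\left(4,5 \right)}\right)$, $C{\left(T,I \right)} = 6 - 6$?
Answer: $-39150$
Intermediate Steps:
$C{\left(T,I \right)} = 0$ ($C{\left(T,I \right)} = 6 - 6 = 0$)
$h = 675$ ($h = \left(-44 + 35\right) \left(-75 + 0\right) = \left(-9\right) \left(-75\right) = 675$)
$\left(-64 - -6\right) h = \left(-64 - -6\right) 675 = \left(-64 + 6\right) 675 = \left(-58\right) 675 = -39150$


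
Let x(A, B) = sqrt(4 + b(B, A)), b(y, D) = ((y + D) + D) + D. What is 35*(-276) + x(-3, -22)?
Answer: -9660 + 3*I*sqrt(3) ≈ -9660.0 + 5.1962*I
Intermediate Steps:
b(y, D) = y + 3*D (b(y, D) = ((D + y) + D) + D = (y + 2*D) + D = y + 3*D)
x(A, B) = sqrt(4 + B + 3*A) (x(A, B) = sqrt(4 + (B + 3*A)) = sqrt(4 + B + 3*A))
35*(-276) + x(-3, -22) = 35*(-276) + sqrt(4 - 22 + 3*(-3)) = -9660 + sqrt(4 - 22 - 9) = -9660 + sqrt(-27) = -9660 + 3*I*sqrt(3)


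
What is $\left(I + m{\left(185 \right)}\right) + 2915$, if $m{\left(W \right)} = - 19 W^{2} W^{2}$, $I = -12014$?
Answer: $-22255670974$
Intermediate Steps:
$m{\left(W \right)} = - 19 W^{4}$
$\left(I + m{\left(185 \right)}\right) + 2915 = \left(-12014 - 19 \cdot 185^{4}\right) + 2915 = \left(-12014 - 22255661875\right) + 2915 = -22255673889 + 2915 = -22255670974$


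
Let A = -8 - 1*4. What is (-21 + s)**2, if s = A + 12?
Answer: 441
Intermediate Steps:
A = -12 (A = -8 - 4 = -12)
s = 0 (s = -12 + 12 = 0)
(-21 + s)**2 = (-21 + 0)**2 = (-21)**2 = 441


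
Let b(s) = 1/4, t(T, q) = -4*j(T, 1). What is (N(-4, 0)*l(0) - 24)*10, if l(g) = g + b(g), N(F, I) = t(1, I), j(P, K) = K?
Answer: -250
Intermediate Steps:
t(T, q) = -4 (t(T, q) = -4*1 = -4)
b(s) = ¼ (b(s) = 1*(¼) = ¼)
N(F, I) = -4
l(g) = ¼ + g (l(g) = g + ¼ = ¼ + g)
(N(-4, 0)*l(0) - 24)*10 = (-4*(¼ + 0) - 24)*10 = (-4*¼ - 24)*10 = (-1 - 24)*10 = -25*10 = -250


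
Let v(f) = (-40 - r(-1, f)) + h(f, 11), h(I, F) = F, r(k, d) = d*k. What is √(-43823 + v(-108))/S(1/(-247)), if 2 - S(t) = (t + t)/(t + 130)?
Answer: 32109*I*√10990/32110 ≈ 104.83*I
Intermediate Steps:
v(f) = -29 + f (v(f) = (-40 - f*(-1)) + 11 = (-40 - (-1)*f) + 11 = (-40 + f) + 11 = -29 + f)
S(t) = 2 - 2*t/(130 + t) (S(t) = 2 - (t + t)/(t + 130) = 2 - 2*t/(130 + t))
√(-43823 + v(-108))/S(1/(-247)) = √(-43823 + (-29 - 108))/((260/(130 + 1/(-247)))) = √(-43823 - 137)/((260/(130 - 1/247))) = √(-43960)/((260/(32109/247))) = (2*I*√10990)/((260*(247/32109))) = (2*I*√10990)/(64220/32109) = (2*I*√10990)*(32109/64220) = 32109*I*√10990/32110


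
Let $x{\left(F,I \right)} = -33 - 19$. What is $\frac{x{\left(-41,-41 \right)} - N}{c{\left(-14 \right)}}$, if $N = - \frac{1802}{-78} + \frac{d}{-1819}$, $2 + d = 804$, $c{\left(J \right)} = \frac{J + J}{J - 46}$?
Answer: $- \frac{26482865}{165529} \approx -159.99$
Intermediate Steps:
$c{\left(J \right)} = \frac{2 J}{-46 + J}$
$d = 802$ ($d = -2 + 804 = 802$)
$x{\left(F,I \right)} = -52$
$N = \frac{1607641}{70941}$ ($N = - \frac{1802}{-78} + \frac{802}{-1819} = \left(-1802\right) \left(- \frac{1}{78}\right) + 802 \left(- \frac{1}{1819}\right) = \frac{901}{39} - \frac{802}{1819} = \frac{1607641}{70941} \approx 22.662$)
$\frac{x{\left(-41,-41 \right)} - N}{c{\left(-14 \right)}} = \frac{-52 - \frac{1607641}{70941}}{2 \left(-14\right) \frac{1}{-46 - 14}} = \frac{-52 - \frac{1607641}{70941}}{2 \left(-14\right) \frac{1}{-60}} = - \frac{5296573}{70941 \cdot 2 \left(-14\right) \left(- \frac{1}{60}\right)} = - \frac{5296573}{70941 \cdot \frac{7}{15}} = \left(- \frac{5296573}{70941}\right) \frac{15}{7} = - \frac{26482865}{165529}$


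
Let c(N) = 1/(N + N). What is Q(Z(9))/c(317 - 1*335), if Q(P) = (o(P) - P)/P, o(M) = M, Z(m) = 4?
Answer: 0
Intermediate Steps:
c(N) = 1/(2*N)
Q(P) = 0 (Q(P) = (P - P)/P = 0/P = 0)
Q(Z(9))/c(317 - 1*335) = 0/((1/(2*(317 - 1*335)))) = 0/((1/(2*(317 - 335)))) = 0/(((1/2)/(-18))) = 0/(((1/2)*(-1/18))) = 0/(-1/36) = 0*(-36) = 0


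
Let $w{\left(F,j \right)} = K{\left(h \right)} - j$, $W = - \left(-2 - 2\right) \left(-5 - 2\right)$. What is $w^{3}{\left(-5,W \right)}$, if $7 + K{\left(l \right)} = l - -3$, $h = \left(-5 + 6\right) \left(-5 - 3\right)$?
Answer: $4096$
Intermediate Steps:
$h = -8$ ($h = 1 \left(-8\right) = -8$)
$K{\left(l \right)} = -4 + l$ ($K{\left(l \right)} = -7 + \left(l - -3\right) = -7 + \left(l + 3\right) = -7 + \left(3 + l\right) = -4 + l$)
$W = -28$ ($W = - \left(-4\right) \left(-7\right) = \left(-1\right) 28 = -28$)
$w{\left(F,j \right)} = -12 - j$ ($w{\left(F,j \right)} = \left(-4 - 8\right) - j = -12 - j$)
$w^{3}{\left(-5,W \right)} = \left(-12 - -28\right)^{3} = \left(-12 + 28\right)^{3} = 16^{3} = 4096$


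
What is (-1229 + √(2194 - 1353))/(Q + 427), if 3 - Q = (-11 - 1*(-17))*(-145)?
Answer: -12/13 ≈ -0.92308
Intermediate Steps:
Q = 873 (Q = 3 - (-11 - 1*(-17))*(-145) = 3 - (-11 + 17)*(-145) = 3 - 6*(-145) = 3 - 1*(-870) = 3 + 870 = 873)
(-1229 + √(2194 - 1353))/(Q + 427) = (-1229 + √(2194 - 1353))/(873 + 427) = (-1229 + √841)/1300 = (-1229 + 29)*(1/1300) = -1200*1/1300 = -12/13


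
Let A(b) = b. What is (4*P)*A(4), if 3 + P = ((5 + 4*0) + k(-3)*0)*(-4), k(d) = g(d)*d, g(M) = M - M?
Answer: -368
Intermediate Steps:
g(M) = 0
k(d) = 0 (k(d) = 0*d = 0)
P = -23 (P = -3 + ((5 + 4*0) + 0*0)*(-4) = -3 + ((5 + 0) + 0)*(-4) = -3 + (5 + 0)*(-4) = -3 + 5*(-4) = -3 - 20 = -23)
(4*P)*A(4) = (4*(-23))*4 = -92*4 = -368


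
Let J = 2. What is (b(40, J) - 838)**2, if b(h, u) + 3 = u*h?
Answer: 579121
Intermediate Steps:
b(h, u) = -3 + h*u (b(h, u) = -3 + u*h = -3 + h*u)
(b(40, J) - 838)**2 = ((-3 + 40*2) - 838)**2 = ((-3 + 80) - 838)**2 = (77 - 838)**2 = (-761)**2 = 579121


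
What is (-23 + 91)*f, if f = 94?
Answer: 6392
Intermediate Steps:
(-23 + 91)*f = (-23 + 91)*94 = 68*94 = 6392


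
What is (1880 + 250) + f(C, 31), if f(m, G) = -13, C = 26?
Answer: 2117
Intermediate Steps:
(1880 + 250) + f(C, 31) = (1880 + 250) - 13 = 2130 - 13 = 2117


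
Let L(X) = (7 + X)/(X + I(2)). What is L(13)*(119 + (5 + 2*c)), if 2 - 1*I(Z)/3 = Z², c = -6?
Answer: 320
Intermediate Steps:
I(Z) = 6 - 3*Z²
L(X) = (7 + X)/(-6 + X) (L(X) = (7 + X)/(X + (6 - 3*2²)) = (7 + X)/(X + (6 - 3*4)) = (7 + X)/(X + (6 - 12)) = (7 + X)/(X - 6) = (7 + X)/(-6 + X))
L(13)*(119 + (5 + 2*c)) = ((7 + 13)/(-6 + 13))*(119 + (5 + 2*(-6))) = (20/7)*(119 + (5 - 12)) = ((⅐)*20)*(119 - 7) = (20/7)*112 = 320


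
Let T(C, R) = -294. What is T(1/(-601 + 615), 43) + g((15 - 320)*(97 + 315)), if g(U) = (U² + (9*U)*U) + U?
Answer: 157904230046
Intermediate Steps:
g(U) = U + 10*U² (g(U) = (U² + 9*U²) + U = 10*U² + U = U + 10*U²)
T(1/(-601 + 615), 43) + g((15 - 320)*(97 + 315)) = -294 + ((15 - 320)*(97 + 315))*(1 + 10*((15 - 320)*(97 + 315))) = -294 + (-305*412)*(1 + 10*(-305*412)) = -294 - 125660*(1 + 10*(-125660)) = -294 - 125660*(1 - 1256600) = -294 - 125660*(-1256599) = -294 + 157904230340 = 157904230046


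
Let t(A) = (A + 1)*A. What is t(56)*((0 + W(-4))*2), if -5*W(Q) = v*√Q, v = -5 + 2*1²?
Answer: 38304*I/5 ≈ 7660.8*I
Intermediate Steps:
v = -3 (v = -5 + 2*1 = -5 + 2 = -3)
t(A) = A*(1 + A) (t(A) = (1 + A)*A = A*(1 + A))
W(Q) = 3*√Q/5 (W(Q) = -(-3)*√Q/5 = 3*√Q/5)
t(56)*((0 + W(-4))*2) = (56*(1 + 56))*((0 + 3*√(-4)/5)*2) = (56*57)*((0 + 3*(2*I)/5)*2) = 3192*((0 + 6*I/5)*2) = 3192*((6*I/5)*2) = 3192*(12*I/5) = 38304*I/5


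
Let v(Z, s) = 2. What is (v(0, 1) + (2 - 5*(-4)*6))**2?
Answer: 15376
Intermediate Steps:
(v(0, 1) + (2 - 5*(-4)*6))**2 = (2 + (2 - 5*(-4)*6))**2 = (2 + (2 + 20*6))**2 = (2 + (2 + 120))**2 = (2 + 122)**2 = 124**2 = 15376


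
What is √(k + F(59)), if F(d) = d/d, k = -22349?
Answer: 2*I*√5587 ≈ 149.49*I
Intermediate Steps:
F(d) = 1
√(k + F(59)) = √(-22349 + 1) = √(-22348) = 2*I*√5587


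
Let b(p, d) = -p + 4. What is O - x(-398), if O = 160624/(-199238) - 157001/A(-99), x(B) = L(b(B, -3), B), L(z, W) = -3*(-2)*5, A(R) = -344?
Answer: 14584587211/34268936 ≈ 425.59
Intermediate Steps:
b(p, d) = 4 - p
L(z, W) = 30 (L(z, W) = 6*5 = 30)
x(B) = 30
O = 15612655291/34268936 (O = 160624/(-199238) - 157001/(-344) = 160624*(-1/199238) - 157001*(-1/344) = -80312/99619 + 157001/344 = 15612655291/34268936 ≈ 455.59)
O - x(-398) = 15612655291/34268936 - 1*30 = 15612655291/34268936 - 30 = 14584587211/34268936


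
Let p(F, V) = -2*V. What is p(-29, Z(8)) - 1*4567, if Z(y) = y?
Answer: -4583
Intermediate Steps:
p(-29, Z(8)) - 1*4567 = -2*8 - 1*4567 = -16 - 4567 = -4583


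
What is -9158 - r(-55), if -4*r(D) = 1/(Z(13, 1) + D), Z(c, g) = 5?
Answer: -1831601/200 ≈ -9158.0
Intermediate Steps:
r(D) = -1/(4*(5 + D))
-9158 - r(-55) = -9158 - (-1)/(20 + 4*(-55)) = -9158 - (-1)/(20 - 220) = -9158 - (-1)/(-200) = -9158 - (-1)*(-1)/200 = -9158 - 1*1/200 = -9158 - 1/200 = -1831601/200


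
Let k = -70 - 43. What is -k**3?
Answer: 1442897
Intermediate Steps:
k = -113
-k**3 = -1*(-113)**3 = -1*(-1442897) = 1442897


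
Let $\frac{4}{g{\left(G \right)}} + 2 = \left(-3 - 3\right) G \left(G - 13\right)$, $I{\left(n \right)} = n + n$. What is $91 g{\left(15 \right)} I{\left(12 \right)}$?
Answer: $-48$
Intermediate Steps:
$I{\left(n \right)} = 2 n$
$g{\left(G \right)} = \frac{4}{-2 - 6 G \left(-13 + G\right)}$ ($g{\left(G \right)} = \frac{4}{-2 + \left(-3 - 3\right) G \left(G - 13\right)} = \frac{4}{-2 + - 6 G \left(-13 + G\right)} = \frac{4}{-2 - 6 G \left(-13 + G\right)}$)
$91 g{\left(15 \right)} I{\left(12 \right)} = 91 \left(- \frac{2}{1 - 585 + 3 \cdot 15^{2}}\right) 2 \cdot 12 = 91 \left(- \frac{2}{1 - 585 + 3 \cdot 225}\right) 24 = 91 \left(- \frac{2}{1 - 585 + 675}\right) 24 = 91 \left(- \frac{2}{91}\right) 24 = \left(-2\right) 24 = -48$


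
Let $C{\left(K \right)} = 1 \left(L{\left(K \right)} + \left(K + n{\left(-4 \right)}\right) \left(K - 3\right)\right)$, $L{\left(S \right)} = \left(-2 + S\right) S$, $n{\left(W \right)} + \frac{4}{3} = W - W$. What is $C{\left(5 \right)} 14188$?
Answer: $\frac{950596}{3} \approx 3.1687 \cdot 10^{5}$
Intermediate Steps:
$n{\left(W \right)} = - \frac{4}{3}$ ($n{\left(W \right)} = - \frac{4}{3} + \left(W - W\right) = - \frac{4}{3} + 0 = - \frac{4}{3}$)
$L{\left(S \right)} = S \left(-2 + S\right)$
$C{\left(K \right)} = K \left(-2 + K\right) + \left(-3 + K\right) \left(- \frac{4}{3} + K\right)$ ($C{\left(K \right)} = 1 \left(K \left(-2 + K\right) + \left(K - \frac{4}{3}\right) \left(K - 3\right)\right) = 1 \left(K \left(-2 + K\right) + \left(- \frac{4}{3} + K\right) \left(-3 + K\right)\right) = 1 \left(K \left(-2 + K\right) + \left(-3 + K\right) \left(- \frac{4}{3} + K\right)\right) = K \left(-2 + K\right) + \left(-3 + K\right) \left(- \frac{4}{3} + K\right)$)
$C{\left(5 \right)} 14188 = \left(4 + 2 \cdot 5^{2} - \frac{95}{3}\right) 14188 = \left(4 + 2 \cdot 25 - \frac{95}{3}\right) 14188 = \left(4 + 50 - \frac{95}{3}\right) 14188 = \frac{67}{3} \cdot 14188 = \frac{950596}{3}$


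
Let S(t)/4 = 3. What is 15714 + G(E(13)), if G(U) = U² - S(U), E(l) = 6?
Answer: 15738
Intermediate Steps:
S(t) = 12 (S(t) = 4*3 = 12)
G(U) = -12 + U² (G(U) = U² - 1*12 = U² - 12 = -12 + U²)
15714 + G(E(13)) = 15714 + (-12 + 6²) = 15714 + (-12 + 36) = 15714 + 24 = 15738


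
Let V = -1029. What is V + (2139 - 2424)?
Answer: -1314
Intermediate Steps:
V + (2139 - 2424) = -1029 + (2139 - 2424) = -1029 - 285 = -1314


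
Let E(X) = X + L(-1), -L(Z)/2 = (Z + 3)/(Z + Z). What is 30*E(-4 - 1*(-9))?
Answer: 210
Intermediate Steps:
L(Z) = -(3 + Z)/Z (L(Z) = -2*(Z + 3)/(Z + Z) = -2*(3 + Z)/(2*Z) = -2*(3 + Z)*1/(2*Z) = -(3 + Z)/Z)
E(X) = 2 + X (E(X) = X + (-3 - 1*(-1))/(-1) = X - (-3 + 1) = X - 1*(-2) = X + 2 = 2 + X)
30*E(-4 - 1*(-9)) = 30*(2 + (-4 - 1*(-9))) = 30*(2 + (-4 + 9)) = 30*(2 + 5) = 30*7 = 210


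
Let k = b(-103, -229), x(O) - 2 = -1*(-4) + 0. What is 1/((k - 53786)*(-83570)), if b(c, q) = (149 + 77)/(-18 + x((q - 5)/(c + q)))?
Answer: 3/13489409765 ≈ 2.2240e-10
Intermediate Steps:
x(O) = 6 (x(O) = 2 + (-1*(-4) + 0) = 2 + (4 + 0) = 2 + 4 = 6)
b(c, q) = -113/6 (b(c, q) = (149 + 77)/(-18 + 6) = 226/(-12) = 226*(-1/12) = -113/6)
k = -113/6 ≈ -18.833
1/((k - 53786)*(-83570)) = 1/(-113/6 - 53786*(-83570)) = -1/83570/(-322829/6) = -6/322829*(-1/83570) = 3/13489409765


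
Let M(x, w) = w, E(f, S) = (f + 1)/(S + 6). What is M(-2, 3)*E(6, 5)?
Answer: 21/11 ≈ 1.9091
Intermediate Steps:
E(f, S) = (1 + f)/(6 + S)
M(-2, 3)*E(6, 5) = 3*((1 + 6)/(6 + 5)) = 3*(7/11) = 21/11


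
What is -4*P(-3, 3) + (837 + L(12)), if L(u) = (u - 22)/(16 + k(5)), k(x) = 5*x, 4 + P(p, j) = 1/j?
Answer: 104725/123 ≈ 851.42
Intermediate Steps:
P(p, j) = -4 + 1/j
L(u) = -22/41 + u/41 (L(u) = (u - 22)/(16 + 5*5) = (-22 + u)/(16 + 25) = (-22 + u)/41 = (-22 + u)*(1/41) = -22/41 + u/41)
-4*P(-3, 3) + (837 + L(12)) = -4*(-4 + 1/3) + (837 + (-22/41 + (1/41)*12)) = -4*(-4 + ⅓) + (837 + (-22/41 + 12/41)) = -4*(-11/3) + (837 - 10/41) = 44/3 + 34307/41 = 104725/123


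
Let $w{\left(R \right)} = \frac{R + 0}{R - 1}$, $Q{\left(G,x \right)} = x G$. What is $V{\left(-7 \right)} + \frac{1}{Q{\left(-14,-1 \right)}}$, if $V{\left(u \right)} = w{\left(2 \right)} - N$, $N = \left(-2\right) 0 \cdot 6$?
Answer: $\frac{29}{14} \approx 2.0714$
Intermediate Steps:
$N = 0$ ($N = 0 \cdot 6 = 0$)
$Q{\left(G,x \right)} = G x$
$w{\left(R \right)} = \frac{R}{-1 + R}$
$V{\left(u \right)} = 2$ ($V{\left(u \right)} = \frac{2}{-1 + 2} - 0 = \frac{2}{1} + 0 = 2 \cdot 1 + 0 = 2 + 0 = 2$)
$V{\left(-7 \right)} + \frac{1}{Q{\left(-14,-1 \right)}} = 2 + \frac{1}{\left(-14\right) \left(-1\right)} = 2 + \frac{1}{14} = \frac{29}{14}$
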